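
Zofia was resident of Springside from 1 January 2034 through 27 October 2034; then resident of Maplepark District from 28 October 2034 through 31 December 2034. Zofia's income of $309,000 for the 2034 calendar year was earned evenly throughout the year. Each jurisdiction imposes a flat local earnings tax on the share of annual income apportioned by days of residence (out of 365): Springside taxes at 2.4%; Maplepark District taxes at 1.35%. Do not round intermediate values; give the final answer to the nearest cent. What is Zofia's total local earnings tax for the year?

$6,838.21

Springside, 1 January – 27 October 2034: 300 days → $309,000 × 2.4% × 300/365 = $6,095.3425
Maplepark District, 28 October – 31 December 2034: 65 days → $309,000 × 1.35% × 65/365 = $742.8699
Total = $6,838.2123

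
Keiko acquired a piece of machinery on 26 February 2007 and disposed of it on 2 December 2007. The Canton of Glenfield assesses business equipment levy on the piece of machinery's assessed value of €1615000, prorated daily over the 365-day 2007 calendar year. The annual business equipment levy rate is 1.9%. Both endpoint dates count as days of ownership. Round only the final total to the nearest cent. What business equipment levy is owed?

€23539.18

Days held (26 February – 2 December 2007): 280 out of 365
Tax = €1615000 × 1.9% × 280/365 = €23539.1781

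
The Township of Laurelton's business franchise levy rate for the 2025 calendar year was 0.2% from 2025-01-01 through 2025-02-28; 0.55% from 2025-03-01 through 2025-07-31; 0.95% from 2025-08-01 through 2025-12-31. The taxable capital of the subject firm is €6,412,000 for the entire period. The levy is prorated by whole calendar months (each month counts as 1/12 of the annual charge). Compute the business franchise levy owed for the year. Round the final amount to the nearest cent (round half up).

€42,212.33

2025-01-01 to 2025-02-28: 2 months at 0.2% → €6,412,000 × 0.2% × 2/12 = €2,137.3333
2025-03-01 to 2025-07-31: 5 months at 0.55% → €6,412,000 × 0.55% × 5/12 = €14,694.1667
2025-08-01 to 2025-12-31: 5 months at 0.95% → €6,412,000 × 0.95% × 5/12 = €25,380.8333
Total = €42,212.3333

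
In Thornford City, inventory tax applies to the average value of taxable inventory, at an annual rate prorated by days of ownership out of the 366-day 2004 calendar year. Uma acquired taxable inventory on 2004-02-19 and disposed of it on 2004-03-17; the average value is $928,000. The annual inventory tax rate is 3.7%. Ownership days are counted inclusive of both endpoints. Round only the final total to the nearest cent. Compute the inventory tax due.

Days held (2004-02-19 to 2004-03-17): 28 out of 366
Tax = $928,000 × 3.7% × 28/366 = $2,626.7978

$2,626.80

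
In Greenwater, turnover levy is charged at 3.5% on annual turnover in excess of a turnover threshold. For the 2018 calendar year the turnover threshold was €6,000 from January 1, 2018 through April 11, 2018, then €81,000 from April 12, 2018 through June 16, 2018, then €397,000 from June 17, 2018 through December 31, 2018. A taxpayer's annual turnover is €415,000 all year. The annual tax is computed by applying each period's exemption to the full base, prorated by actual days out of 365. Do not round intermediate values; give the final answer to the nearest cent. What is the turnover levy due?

January 1 – April 11, 2018: 101 days, exemption €6,000 → (€415,000 − €6,000) × 3.5% × 101/365 = €3,961.1370
April 12 – June 16, 2018: 66 days, exemption €81,000 → (€415,000 − €81,000) × 3.5% × 66/365 = €2,113.8082
June 17 – December 31, 2018: 198 days, exemption €397,000 → (€415,000 − €397,000) × 3.5% × 198/365 = €341.7534
Total = €6,416.6986

€6,416.70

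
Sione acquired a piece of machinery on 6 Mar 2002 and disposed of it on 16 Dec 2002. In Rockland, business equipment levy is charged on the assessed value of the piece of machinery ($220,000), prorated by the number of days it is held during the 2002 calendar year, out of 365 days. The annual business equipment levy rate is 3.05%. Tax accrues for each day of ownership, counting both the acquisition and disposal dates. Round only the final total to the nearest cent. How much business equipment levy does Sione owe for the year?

$5,257.70

Days held (6 Mar – 16 Dec 2002): 286 out of 365
Tax = $220,000 × 3.05% × 286/365 = $5,257.6986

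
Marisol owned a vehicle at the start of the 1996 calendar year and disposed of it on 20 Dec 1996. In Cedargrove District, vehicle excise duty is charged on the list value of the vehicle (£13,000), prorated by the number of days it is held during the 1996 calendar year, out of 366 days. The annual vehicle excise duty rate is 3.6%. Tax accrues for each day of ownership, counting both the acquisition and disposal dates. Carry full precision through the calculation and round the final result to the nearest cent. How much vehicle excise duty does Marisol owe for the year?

Days held (1 Jan – 20 Dec 1996): 355 out of 366
Tax = £13,000 × 3.6% × 355/366 = £453.9344

£453.93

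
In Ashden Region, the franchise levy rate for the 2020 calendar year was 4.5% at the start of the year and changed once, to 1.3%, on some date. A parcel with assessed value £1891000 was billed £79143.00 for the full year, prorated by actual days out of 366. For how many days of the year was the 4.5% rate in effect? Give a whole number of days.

Let d = days at the first rate; then 366 − d days at the second rate.
£1891000 × [4.5%·d + 1.3%·(366−d)] / 366 = £79143.00
Solving gives d = 330, so the new rate took effect on 26 Nov 2020.

330 days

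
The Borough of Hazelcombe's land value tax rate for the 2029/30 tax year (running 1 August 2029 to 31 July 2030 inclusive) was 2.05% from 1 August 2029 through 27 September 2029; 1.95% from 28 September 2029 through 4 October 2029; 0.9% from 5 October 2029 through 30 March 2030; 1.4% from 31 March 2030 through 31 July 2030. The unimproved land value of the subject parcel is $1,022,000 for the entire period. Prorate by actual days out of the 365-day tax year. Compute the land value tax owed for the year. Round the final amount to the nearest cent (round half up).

$12,993.40

1 August – 27 September 2029: 58 days at 2.05% → $1,022,000 × 2.05% × 58/365 = $3,329.2000
28 September – 4 October 2029: 7 days at 1.95% → $1,022,000 × 1.95% × 7/365 = $382.2000
5 October 2029 – 30 March 2030: 177 days at 0.9% → $1,022,000 × 0.9% × 177/365 = $4,460.4000
31 March – 31 July 2030: 123 days at 1.4% → $1,022,000 × 1.4% × 123/365 = $4,821.6000
Total = $12,993.4000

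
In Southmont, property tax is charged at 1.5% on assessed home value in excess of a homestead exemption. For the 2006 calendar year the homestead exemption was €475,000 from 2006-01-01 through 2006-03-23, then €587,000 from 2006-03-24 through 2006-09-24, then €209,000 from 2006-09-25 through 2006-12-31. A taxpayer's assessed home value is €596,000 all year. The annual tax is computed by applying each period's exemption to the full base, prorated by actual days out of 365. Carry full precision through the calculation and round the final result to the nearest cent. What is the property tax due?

2006-01-01 to 2006-03-23: 82 days, exemption €475,000 → (€596,000 − €475,000) × 1.5% × 82/365 = €407.7534
2006-03-24 to 2006-09-24: 185 days, exemption €587,000 → (€596,000 − €587,000) × 1.5% × 185/365 = €68.4247
2006-09-25 to 2006-12-31: 98 days, exemption €209,000 → (€596,000 − €209,000) × 1.5% × 98/365 = €1,558.6027
Total = €2,034.7808

€2,034.78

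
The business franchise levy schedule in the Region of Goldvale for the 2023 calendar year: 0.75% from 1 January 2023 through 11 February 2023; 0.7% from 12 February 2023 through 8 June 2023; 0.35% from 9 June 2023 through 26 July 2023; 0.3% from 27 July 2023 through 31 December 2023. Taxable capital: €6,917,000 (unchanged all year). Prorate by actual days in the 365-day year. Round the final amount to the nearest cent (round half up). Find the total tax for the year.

€33,656.42

1 January – 11 February 2023: 42 days at 0.75% → €6,917,000 × 0.75% × 42/365 = €5,969.4658
12 February – 8 June 2023: 117 days at 0.7% → €6,917,000 × 0.7% × 117/365 = €15,520.6110
9 June – 26 July 2023: 48 days at 0.35% → €6,917,000 × 0.35% × 48/365 = €3,183.7151
27 July – 31 December 2023: 158 days at 0.3% → €6,917,000 × 0.3% × 158/365 = €8,982.6247
Total = €33,656.4164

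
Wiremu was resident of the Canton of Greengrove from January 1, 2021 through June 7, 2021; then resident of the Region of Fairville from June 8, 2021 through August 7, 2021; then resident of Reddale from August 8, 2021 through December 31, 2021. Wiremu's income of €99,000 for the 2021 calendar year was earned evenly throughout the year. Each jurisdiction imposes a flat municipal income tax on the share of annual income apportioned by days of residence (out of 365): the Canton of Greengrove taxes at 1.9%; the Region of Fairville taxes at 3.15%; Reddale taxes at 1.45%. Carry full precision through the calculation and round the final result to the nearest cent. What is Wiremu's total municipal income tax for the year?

€1,909.62

The Canton of Greengrove, January 1 – June 7, 2021: 158 days → €99,000 × 1.9% × 158/365 = €814.2411
The Region of Fairville, June 8 – August 7, 2021: 61 days → €99,000 × 3.15% × 61/365 = €521.1740
Reddale, August 8 – December 31, 2021: 146 days → €99,000 × 1.45% × 146/365 = €574.2000
Total = €1,909.6151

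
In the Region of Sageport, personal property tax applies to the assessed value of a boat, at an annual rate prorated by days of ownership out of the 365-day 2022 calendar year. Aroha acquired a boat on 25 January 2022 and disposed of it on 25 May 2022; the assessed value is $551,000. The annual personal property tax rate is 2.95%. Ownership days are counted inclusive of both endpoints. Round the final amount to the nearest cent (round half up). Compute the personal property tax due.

Days held (25 January – 25 May 2022): 121 out of 365
Tax = $551,000 × 2.95% × 121/365 = $5,388.4781

$5,388.48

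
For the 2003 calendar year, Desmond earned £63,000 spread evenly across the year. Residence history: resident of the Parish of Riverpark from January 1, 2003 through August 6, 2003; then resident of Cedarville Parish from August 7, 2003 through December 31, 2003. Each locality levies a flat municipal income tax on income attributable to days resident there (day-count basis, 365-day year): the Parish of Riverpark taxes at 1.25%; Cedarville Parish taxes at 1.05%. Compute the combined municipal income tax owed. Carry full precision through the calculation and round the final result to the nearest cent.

The Parish of Riverpark, January 1 – August 6, 2003: 218 days → £63,000 × 1.25% × 218/365 = £470.3425
Cedarville Parish, August 7 – December 31, 2003: 147 days → £63,000 × 1.05% × 147/365 = £266.4123
Total = £736.7548

£736.75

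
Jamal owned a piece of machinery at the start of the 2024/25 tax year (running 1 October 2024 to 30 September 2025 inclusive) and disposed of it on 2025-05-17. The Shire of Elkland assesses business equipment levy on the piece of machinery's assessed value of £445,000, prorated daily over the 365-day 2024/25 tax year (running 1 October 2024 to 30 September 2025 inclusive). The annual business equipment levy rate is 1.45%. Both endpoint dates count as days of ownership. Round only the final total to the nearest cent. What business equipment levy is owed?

£4,048.28

Days held (2024-10-01 to 2025-05-17): 229 out of 365
Tax = £445,000 × 1.45% × 229/365 = £4,048.2808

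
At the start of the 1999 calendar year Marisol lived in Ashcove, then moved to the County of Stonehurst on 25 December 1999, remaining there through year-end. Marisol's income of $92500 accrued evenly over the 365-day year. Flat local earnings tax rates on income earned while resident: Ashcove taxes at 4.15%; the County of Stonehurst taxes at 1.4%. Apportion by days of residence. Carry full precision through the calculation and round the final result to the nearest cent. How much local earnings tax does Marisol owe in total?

Ashcove, 1 January – 24 December 1999: 358 days → $92500 × 4.15% × 358/365 = $3765.1301
The County of Stonehurst, 25 December – 31 December 1999: 7 days → $92500 × 1.4% × 7/365 = $24.8356
Total = $3789.9658

$3789.97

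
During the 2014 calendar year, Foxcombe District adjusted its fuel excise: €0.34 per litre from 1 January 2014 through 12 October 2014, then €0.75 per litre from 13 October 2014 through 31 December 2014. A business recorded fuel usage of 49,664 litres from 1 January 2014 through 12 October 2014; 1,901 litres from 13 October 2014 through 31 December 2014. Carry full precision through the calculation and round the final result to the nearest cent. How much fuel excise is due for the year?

1 January – 12 October 2014: 49,664 litres at €0.34/litre → €16,885.76
13 October – 31 December 2014: 1,901 litres at €0.75/litre → €1,425.75

€18,311.51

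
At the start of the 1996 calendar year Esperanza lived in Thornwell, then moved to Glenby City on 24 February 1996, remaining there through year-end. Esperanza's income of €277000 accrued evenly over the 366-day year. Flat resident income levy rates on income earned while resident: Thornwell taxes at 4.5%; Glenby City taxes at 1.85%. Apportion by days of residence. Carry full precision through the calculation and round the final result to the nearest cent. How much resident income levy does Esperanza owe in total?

€6207.52

Thornwell, 1 January – 23 February 1996: 54 days → €277000 × 4.5% × 54/366 = €1839.0984
Glenby City, 24 February – 31 December 1996: 312 days → €277000 × 1.85% × 312/366 = €4368.4262
Total = €6207.5246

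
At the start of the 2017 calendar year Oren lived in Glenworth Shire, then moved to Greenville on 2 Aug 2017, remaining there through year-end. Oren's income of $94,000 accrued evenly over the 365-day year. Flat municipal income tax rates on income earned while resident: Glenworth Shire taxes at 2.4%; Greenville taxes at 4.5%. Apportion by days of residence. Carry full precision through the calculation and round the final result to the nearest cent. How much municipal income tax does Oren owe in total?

$3,078.05

Glenworth Shire, 1 Jan – 1 Aug 2017: 213 days → $94,000 × 2.4% × 213/365 = $1,316.5151
Greenville, 2 Aug – 31 Dec 2017: 152 days → $94,000 × 4.5% × 152/365 = $1,761.5342
Total = $3,078.0493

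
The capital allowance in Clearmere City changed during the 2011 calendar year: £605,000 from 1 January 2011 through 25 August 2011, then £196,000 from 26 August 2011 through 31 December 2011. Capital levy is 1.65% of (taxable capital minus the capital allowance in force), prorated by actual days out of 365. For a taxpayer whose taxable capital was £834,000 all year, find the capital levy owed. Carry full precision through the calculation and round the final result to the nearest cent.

£6,145.10

1 January – 25 August 2011: 237 days, exemption £605,000 → (£834,000 − £605,000) × 1.65% × 237/365 = £2,453.4370
26 August – 31 December 2011: 128 days, exemption £196,000 → (£834,000 − £196,000) × 1.65% × 128/365 = £3,691.6603
Total = £6,145.0973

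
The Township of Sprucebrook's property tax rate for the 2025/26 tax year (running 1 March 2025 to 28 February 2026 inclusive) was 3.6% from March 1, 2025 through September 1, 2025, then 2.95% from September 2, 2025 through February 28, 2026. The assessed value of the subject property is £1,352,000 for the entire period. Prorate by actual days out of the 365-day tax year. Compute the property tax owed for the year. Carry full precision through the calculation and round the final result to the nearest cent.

£44,338.19

March 1 – September 1, 2025: 185 days at 3.6% → £1,352,000 × 3.6% × 185/365 = £24,669.3699
September 2, 2025 – February 28, 2026: 180 days at 2.95% → £1,352,000 × 2.95% × 180/365 = £19,668.8219
Total = £44,338.1918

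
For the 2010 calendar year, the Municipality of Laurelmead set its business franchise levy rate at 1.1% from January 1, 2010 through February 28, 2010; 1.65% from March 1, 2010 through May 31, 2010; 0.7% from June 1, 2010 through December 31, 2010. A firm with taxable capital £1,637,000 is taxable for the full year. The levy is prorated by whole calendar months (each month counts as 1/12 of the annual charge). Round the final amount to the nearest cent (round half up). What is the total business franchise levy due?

January 1 – February 28, 2010: 2 months at 1.1% → £1,637,000 × 1.1% × 2/12 = £3,001.1667
March 1 – May 31, 2010: 3 months at 1.65% → £1,637,000 × 1.65% × 3/12 = £6,752.6250
June 1 – December 31, 2010: 7 months at 0.7% → £1,637,000 × 0.7% × 7/12 = £6,684.4167
Total = £16,438.2083

£16,438.21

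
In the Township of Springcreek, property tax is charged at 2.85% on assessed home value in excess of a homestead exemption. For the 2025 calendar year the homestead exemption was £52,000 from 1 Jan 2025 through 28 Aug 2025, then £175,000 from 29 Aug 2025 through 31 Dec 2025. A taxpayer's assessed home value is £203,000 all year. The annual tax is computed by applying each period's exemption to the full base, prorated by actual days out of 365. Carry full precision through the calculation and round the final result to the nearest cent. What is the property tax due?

£3,102.99

1 Jan – 28 Aug 2025: 240 days, exemption £52,000 → (£203,000 − £52,000) × 2.85% × 240/365 = £2,829.6986
29 Aug – 31 Dec 2025: 125 days, exemption £175,000 → (£203,000 − £175,000) × 2.85% × 125/365 = £273.2877
Total = £3,102.9863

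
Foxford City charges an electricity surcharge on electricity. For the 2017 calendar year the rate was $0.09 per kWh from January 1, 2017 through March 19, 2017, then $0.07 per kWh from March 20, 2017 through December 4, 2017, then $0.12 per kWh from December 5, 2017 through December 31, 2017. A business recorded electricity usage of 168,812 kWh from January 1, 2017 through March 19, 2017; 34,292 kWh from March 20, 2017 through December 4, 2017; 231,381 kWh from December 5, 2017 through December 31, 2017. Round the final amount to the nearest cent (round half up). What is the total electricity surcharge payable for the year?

$45,359.24

January 1 – March 19, 2017: 168,812 kWh at $0.09/kWh → $15,193.08
March 20 – December 4, 2017: 34,292 kWh at $0.07/kWh → $2,400.44
December 5 – December 31, 2017: 231,381 kWh at $0.12/kWh → $27,765.72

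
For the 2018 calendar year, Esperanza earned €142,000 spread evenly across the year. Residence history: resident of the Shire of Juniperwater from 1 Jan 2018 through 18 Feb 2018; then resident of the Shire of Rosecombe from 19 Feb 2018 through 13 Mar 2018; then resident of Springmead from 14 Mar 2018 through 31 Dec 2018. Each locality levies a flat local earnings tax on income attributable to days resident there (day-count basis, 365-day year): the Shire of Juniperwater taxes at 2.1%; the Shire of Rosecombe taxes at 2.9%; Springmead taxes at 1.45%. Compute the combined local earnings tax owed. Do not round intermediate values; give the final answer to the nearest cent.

€2,312.65

The Shire of Juniperwater, 1 Jan – 18 Feb 2018: 49 days → €142,000 × 2.1% × 49/365 = €400.3233
The Shire of Rosecombe, 19 Feb – 13 Mar 2018: 23 days → €142,000 × 2.9% × 23/365 = €259.4904
Springmead, 14 Mar – 31 Dec 2018: 293 days → €142,000 × 1.45% × 293/365 = €1,652.8411
Total = €2,312.6548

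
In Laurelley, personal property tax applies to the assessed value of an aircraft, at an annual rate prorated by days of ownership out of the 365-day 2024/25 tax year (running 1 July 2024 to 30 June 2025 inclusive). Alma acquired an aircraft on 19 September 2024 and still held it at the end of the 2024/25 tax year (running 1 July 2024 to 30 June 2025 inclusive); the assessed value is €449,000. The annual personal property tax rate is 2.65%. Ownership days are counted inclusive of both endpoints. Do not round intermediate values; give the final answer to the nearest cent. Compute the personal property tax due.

Days held (19 September 2024 – 30 June 2025): 285 out of 365
Tax = €449,000 × 2.65% × 285/365 = €9,290.6096

€9,290.61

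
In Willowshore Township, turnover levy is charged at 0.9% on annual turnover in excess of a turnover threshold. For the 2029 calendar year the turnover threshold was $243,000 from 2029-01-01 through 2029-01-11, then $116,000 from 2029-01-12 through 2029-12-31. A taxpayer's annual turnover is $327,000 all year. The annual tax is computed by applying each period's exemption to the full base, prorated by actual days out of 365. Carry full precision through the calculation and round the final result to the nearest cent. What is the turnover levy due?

$1,864.55

2029-01-01 to 2029-01-11: 11 days, exemption $243,000 → ($327,000 − $243,000) × 0.9% × 11/365 = $22.7836
2029-01-12 to 2029-12-31: 354 days, exemption $116,000 → ($327,000 − $116,000) × 0.9% × 354/365 = $1,841.7699
Total = $1,864.5534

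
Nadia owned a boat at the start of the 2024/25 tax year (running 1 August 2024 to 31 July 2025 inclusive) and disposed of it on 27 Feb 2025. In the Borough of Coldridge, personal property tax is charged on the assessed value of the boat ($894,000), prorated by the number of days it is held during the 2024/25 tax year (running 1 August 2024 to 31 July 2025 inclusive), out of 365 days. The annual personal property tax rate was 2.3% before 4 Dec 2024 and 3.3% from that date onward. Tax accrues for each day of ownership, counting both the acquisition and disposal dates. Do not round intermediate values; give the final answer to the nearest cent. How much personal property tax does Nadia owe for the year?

1 Aug – 3 Dec 2024: 125 days at 2.3% → $894,000 × 2.3% × 125/365 = $7,041.7808
4 Dec 2024 – 27 Feb 2025: 86 days at 3.3% → $894,000 × 3.3% × 86/365 = $6,951.1562
Total = $13,992.9370

$13,992.94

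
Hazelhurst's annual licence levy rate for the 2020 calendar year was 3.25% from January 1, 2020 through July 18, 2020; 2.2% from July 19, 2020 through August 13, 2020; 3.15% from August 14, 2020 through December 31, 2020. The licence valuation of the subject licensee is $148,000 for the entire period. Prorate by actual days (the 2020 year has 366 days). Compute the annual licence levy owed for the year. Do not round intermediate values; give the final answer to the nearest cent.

$4,642.99

January 1 – July 18, 2020: 200 days at 3.25% → $148,000 × 3.25% × 200/366 = $2,628.4153
July 19 – August 13, 2020: 26 days at 2.2% → $148,000 × 2.2% × 26/366 = $231.3005
August 14 – December 31, 2020: 140 days at 3.15% → $148,000 × 3.15% × 140/366 = $1,783.2787
Total = $4,642.9945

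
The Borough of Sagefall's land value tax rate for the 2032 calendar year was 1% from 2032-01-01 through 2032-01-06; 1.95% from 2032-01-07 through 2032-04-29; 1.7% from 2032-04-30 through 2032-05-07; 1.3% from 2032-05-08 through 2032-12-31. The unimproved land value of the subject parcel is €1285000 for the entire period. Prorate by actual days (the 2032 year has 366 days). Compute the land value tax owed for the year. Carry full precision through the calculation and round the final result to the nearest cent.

€19355.75

2032-01-01 to 2032-01-06: 6 days at 1% → €1285000 × 1% × 6/366 = €210.6557
2032-01-07 to 2032-04-29: 114 days at 1.95% → €1285000 × 1.95% × 114/366 = €7804.7951
2032-04-30 to 2032-05-07: 8 days at 1.7% → €1285000 × 1.7% × 8/366 = €477.4863
2032-05-08 to 2032-12-31: 238 days at 1.3% → €1285000 × 1.3% × 238/366 = €10862.8142
Total = €19355.7514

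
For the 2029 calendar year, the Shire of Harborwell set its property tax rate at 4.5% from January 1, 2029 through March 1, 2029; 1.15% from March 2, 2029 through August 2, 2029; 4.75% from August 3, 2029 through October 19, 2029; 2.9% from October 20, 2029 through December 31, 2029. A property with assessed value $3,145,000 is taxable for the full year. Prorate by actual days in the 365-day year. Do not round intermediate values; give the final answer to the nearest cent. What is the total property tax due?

$88,689.00

January 1 – March 1, 2029: 60 days at 4.5% → $3,145,000 × 4.5% × 60/365 = $23,264.3836
March 2 – August 2, 2029: 154 days at 1.15% → $3,145,000 × 1.15% × 154/365 = $15,259.7123
August 3 – October 19, 2029: 78 days at 4.75% → $3,145,000 × 4.75% × 78/365 = $31,923.9041
October 20 – December 31, 2029: 73 days at 2.9% → $3,145,000 × 2.9% × 73/365 = $18,241.0000
Total = $88,689.0000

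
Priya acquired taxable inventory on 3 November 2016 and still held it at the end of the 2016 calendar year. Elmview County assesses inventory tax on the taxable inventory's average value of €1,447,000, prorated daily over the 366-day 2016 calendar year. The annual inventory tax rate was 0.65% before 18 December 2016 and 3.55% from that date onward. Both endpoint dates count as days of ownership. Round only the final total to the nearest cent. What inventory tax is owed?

3 November – 17 December 2016: 45 days at 0.65% → €1,447,000 × 0.65% × 45/366 = €1,156.4139
18 December – 31 December 2016: 14 days at 3.55% → €1,447,000 × 3.55% × 14/366 = €1,964.9153
Total = €3,121.3292

€3,121.33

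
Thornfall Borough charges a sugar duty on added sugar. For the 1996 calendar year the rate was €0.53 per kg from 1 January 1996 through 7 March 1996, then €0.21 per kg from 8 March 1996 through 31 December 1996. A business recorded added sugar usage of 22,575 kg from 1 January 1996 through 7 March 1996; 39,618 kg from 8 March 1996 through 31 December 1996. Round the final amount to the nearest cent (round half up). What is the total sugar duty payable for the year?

€20,284.53

1 January – 7 March 1996: 22,575 kg at €0.53/kg → €11,964.75
8 March – 31 December 1996: 39,618 kg at €0.21/kg → €8,319.78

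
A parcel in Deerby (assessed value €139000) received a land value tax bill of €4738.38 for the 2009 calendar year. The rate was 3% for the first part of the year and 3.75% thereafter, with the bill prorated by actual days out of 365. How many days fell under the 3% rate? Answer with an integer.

Let d = days at the first rate; then 365 − d days at the second rate.
€139000 × [3%·d + 3.75%·(365−d)] / 365 = €4738.38
Solving gives d = 166, so the new rate took effect on 16 Jun 2009.

166 days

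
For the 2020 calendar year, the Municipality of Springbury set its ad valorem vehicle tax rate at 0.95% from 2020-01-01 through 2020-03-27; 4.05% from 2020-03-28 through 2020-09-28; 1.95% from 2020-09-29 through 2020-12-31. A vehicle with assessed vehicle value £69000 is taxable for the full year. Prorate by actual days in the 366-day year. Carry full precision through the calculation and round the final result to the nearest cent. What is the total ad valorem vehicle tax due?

£1913.90

2020-01-01 to 2020-03-27: 87 days at 0.95% → £69000 × 0.95% × 87/366 = £155.8156
2020-03-28 to 2020-09-28: 185 days at 4.05% → £69000 × 4.05% × 185/366 = £1412.5205
2020-09-29 to 2020-12-31: 94 days at 1.95% → £69000 × 1.95% × 94/366 = £345.5656
Total = £1913.9016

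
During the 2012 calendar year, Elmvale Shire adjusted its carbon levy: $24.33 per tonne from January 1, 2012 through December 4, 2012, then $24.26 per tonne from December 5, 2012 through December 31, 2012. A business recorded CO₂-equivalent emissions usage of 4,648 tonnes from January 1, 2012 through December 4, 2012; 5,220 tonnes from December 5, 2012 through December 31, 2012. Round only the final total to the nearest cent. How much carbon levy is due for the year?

$239,723.04

January 1 – December 4, 2012: 4,648 tonnes at $24.33/tonne → $113,085.84
December 5 – December 31, 2012: 5,220 tonnes at $24.26/tonne → $126,637.20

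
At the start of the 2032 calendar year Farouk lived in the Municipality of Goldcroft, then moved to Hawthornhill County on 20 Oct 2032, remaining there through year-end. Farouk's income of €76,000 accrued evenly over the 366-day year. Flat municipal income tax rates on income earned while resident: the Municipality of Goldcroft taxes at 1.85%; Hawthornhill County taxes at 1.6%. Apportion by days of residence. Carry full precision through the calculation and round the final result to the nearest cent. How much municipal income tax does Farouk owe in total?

The Municipality of Goldcroft, 1 Jan – 19 Oct 2032: 293 days → €76,000 × 1.85% × 293/366 = €1,125.5683
Hawthornhill County, 20 Oct – 31 Dec 2032: 73 days → €76,000 × 1.6% × 73/366 = €242.5355
Total = €1,368.1038

€1,368.10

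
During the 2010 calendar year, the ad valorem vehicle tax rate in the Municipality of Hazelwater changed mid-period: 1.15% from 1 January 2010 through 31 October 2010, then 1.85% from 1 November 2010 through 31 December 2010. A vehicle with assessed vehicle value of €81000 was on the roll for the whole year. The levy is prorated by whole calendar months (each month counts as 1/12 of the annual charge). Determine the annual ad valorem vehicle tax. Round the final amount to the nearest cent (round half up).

€1026.00

1 January – 31 October 2010: 10 months at 1.15% → €81000 × 1.15% × 10/12 = €776.2500
1 November – 31 December 2010: 2 months at 1.85% → €81000 × 1.85% × 2/12 = €249.7500
Total = €1026.0000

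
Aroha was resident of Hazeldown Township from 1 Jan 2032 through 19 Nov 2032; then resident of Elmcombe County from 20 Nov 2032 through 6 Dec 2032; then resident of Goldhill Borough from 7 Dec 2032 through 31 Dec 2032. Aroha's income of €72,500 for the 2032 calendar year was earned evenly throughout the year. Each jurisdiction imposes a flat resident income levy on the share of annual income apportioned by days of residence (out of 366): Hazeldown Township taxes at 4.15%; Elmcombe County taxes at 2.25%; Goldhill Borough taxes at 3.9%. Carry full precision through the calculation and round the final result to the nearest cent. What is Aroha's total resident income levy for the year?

Hazeldown Township, 1 Jan – 19 Nov 2032: 324 days → €72,500 × 4.15% × 324/366 = €2,663.4836
Elmcombe County, 20 Nov – 6 Dec 2032: 17 days → €72,500 × 2.25% × 17/366 = €75.7684
Goldhill Borough, 7 Dec – 31 Dec 2032: 25 days → €72,500 × 3.9% × 25/366 = €193.1352
Total = €2,932.3873

€2,932.39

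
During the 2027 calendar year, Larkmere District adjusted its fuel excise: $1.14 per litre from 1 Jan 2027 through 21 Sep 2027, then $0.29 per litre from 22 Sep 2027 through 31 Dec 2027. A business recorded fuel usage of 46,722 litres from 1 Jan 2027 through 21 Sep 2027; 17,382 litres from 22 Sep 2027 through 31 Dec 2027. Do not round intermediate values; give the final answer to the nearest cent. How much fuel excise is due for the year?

1 Jan – 21 Sep 2027: 46,722 litres at $1.14/litre → $53,263.08
22 Sep – 31 Dec 2027: 17,382 litres at $0.29/litre → $5,040.78

$58,303.86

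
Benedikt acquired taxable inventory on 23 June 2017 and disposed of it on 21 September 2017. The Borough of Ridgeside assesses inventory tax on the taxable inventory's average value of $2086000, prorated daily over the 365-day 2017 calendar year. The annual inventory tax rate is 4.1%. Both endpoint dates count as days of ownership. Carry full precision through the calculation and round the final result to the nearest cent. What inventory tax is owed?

Days held (23 June – 21 September 2017): 91 out of 365
Tax = $2086000 × 4.1% × 91/365 = $21322.9205

$21322.92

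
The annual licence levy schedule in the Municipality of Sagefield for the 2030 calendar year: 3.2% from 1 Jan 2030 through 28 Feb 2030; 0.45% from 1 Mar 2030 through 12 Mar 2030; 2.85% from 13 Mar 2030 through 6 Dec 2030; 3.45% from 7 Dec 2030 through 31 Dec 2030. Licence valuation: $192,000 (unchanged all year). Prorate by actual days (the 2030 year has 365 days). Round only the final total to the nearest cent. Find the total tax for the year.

1 Jan – 28 Feb 2030: 59 days at 3.2% → $192,000 × 3.2% × 59/365 = $993.1397
1 Mar – 12 Mar 2030: 12 days at 0.45% → $192,000 × 0.45% × 12/365 = $28.4055
13 Mar – 6 Dec 2030: 269 days at 2.85% → $192,000 × 2.85% × 269/365 = $4,032.7890
7 Dec – 31 Dec 2030: 25 days at 3.45% → $192,000 × 3.45% × 25/365 = $453.6986
Total = $5,508.0329

$5,508.03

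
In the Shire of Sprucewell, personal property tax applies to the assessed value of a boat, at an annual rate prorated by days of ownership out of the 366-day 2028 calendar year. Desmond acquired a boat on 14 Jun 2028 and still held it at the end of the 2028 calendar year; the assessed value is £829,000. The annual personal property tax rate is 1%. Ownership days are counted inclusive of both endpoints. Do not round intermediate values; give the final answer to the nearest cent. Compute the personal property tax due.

Days held (14 Jun – 31 Dec 2028): 201 out of 366
Tax = £829,000 × 1% × 201/366 = £4,552.7049

£4,552.70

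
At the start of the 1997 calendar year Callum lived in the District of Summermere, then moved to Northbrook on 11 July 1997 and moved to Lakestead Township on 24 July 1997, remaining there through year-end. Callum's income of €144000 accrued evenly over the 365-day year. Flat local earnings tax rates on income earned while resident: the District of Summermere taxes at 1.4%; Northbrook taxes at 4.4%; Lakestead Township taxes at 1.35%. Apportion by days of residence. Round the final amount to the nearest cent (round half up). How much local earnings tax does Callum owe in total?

€2138.10

The District of Summermere, 1 January – 10 July 1997: 191 days → €144000 × 1.4% × 191/365 = €1054.9479
Northbrook, 11 July – 23 July 1997: 13 days → €144000 × 4.4% × 13/365 = €225.6658
Lakestead Township, 24 July – 31 December 1997: 161 days → €144000 × 1.35% × 161/365 = €857.4904
Total = €2138.1041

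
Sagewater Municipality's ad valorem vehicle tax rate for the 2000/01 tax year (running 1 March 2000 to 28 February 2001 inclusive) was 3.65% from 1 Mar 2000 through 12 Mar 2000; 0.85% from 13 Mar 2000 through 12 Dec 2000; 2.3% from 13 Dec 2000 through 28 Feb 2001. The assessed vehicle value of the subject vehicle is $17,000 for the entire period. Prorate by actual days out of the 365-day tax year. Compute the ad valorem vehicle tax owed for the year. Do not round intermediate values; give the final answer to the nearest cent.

1 Mar – 12 Mar 2000: 12 days at 3.65% → $17,000 × 3.65% × 12/365 = $20.4000
13 Mar – 12 Dec 2000: 275 days at 0.85% → $17,000 × 0.85% × 275/365 = $108.8699
13 Dec 2000 – 28 Feb 2001: 78 days at 2.3% → $17,000 × 2.3% × 78/365 = $83.5562
Total = $212.8260

$212.83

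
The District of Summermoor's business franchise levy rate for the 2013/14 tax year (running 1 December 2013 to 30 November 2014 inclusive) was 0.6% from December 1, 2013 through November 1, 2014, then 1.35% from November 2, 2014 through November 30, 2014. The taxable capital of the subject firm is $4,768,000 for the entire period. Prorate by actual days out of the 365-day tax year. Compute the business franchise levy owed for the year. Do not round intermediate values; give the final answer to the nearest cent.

December 1, 2013 – November 1, 2014: 336 days at 0.6% → $4,768,000 × 0.6% × 336/365 = $26,335.0356
November 2 – November 30, 2014: 29 days at 1.35% → $4,768,000 × 1.35% × 29/365 = $5,114.1699
Total = $31,449.2055

$31,449.21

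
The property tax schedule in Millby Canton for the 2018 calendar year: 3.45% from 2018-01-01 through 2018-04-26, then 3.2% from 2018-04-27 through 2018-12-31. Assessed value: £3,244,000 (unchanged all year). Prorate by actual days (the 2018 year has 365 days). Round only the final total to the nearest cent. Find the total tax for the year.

£106,385.42

2018-01-01 to 2018-04-26: 116 days at 3.45% → £3,244,000 × 3.45% × 116/365 = £35,568.4603
2018-04-27 to 2018-12-31: 249 days at 3.2% → £3,244,000 × 3.2% × 249/365 = £70,816.9644
Total = £106,385.4247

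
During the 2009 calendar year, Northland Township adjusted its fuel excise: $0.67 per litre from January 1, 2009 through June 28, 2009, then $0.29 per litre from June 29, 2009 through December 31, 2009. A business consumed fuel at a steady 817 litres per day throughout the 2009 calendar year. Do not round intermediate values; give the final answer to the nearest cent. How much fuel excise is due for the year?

$142,051.79

January 1 – June 28, 2009: 179 days × 817 litres/day = 146,243 litres at $0.67/litre → $97,982.81
June 29 – December 31, 2009: 186 days × 817 litres/day = 151,962 litres at $0.29/litre → $44,068.98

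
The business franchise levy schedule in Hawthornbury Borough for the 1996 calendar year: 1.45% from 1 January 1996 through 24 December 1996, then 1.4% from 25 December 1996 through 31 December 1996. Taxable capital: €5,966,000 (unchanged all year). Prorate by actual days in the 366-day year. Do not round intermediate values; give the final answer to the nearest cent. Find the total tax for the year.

1 January – 24 December 1996: 359 days at 1.45% → €5,966,000 × 1.45% × 359/366 = €84,852.4945
25 December – 31 December 1996: 7 days at 1.4% → €5,966,000 × 1.4% × 7/366 = €1,597.4536
Total = €86,449.9481

€86,449.95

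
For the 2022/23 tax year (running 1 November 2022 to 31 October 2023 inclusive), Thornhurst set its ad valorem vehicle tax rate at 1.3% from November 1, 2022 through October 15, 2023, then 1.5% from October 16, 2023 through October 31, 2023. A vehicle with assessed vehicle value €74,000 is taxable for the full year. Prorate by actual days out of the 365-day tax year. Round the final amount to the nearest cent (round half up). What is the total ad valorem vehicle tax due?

November 1, 2022 – October 15, 2023: 349 days at 1.3% → €74,000 × 1.3% × 349/365 = €919.8301
October 16 – October 31, 2023: 16 days at 1.5% → €74,000 × 1.5% × 16/365 = €48.6575
Total = €968.4877

€968.49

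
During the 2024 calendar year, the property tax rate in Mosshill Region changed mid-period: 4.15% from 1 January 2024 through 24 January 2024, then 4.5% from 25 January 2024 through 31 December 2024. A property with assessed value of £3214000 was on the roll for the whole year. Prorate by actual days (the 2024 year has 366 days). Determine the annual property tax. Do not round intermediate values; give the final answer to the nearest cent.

1 January – 24 January 2024: 24 days at 4.15% → £3214000 × 4.15% × 24/366 = £8746.2951
25 January – 31 December 2024: 342 days at 4.5% → £3214000 × 4.5% × 342/366 = £135146.0656
Total = £143892.3607

£143892.36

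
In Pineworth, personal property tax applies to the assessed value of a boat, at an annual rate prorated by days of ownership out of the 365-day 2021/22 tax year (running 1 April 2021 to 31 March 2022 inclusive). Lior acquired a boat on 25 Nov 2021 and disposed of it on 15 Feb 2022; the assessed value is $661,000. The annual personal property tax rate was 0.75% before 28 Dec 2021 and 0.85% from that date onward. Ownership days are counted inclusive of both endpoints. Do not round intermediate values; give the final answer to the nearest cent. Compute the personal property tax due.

25 Nov – 27 Dec 2021: 33 days at 0.75% → $661,000 × 0.75% × 33/365 = $448.2123
28 Dec 2021 – 15 Feb 2022: 50 days at 0.85% → $661,000 × 0.85% × 50/365 = $769.6575
Total = $1,217.8699

$1,217.87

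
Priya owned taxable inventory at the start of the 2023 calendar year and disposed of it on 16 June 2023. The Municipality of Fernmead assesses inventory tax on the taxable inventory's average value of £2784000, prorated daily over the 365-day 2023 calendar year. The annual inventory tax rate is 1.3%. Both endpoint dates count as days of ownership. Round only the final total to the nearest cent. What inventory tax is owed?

Days held (1 January – 16 June 2023): 167 out of 365
Tax = £2784000 × 1.3% × 167/365 = £16559.0795

£16559.08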